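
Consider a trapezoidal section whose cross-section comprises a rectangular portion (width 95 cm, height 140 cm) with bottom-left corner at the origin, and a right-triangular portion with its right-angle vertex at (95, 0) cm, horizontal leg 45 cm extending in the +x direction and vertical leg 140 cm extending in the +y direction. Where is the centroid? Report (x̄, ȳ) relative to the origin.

x̄ = 59.47 cm, ȳ = 65.53 cm

Part | A | x̄ᵢ | ȳᵢ | A·x̄ᵢ | A·ȳᵢ
rectangular portion | 13300.00 | 47.50 | 70.00 | 631750.00 | 931000.00
triangular portion | 3150.00 | 110.00 | 46.67 | 346500.00 | 147000.00
Σ | 16450.00 |  |  | 978250.00 | 1078000.00
x̄ = 978250.00 / 16450.00 = 59.47 cm
ȳ = 1078000.00 / 16450.00 = 65.53 cm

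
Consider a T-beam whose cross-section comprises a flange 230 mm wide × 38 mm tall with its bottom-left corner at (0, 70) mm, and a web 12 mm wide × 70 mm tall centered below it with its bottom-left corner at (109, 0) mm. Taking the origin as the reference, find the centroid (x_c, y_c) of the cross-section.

x_c = 115.00 mm, y_c = 84.27 mm

web: A = 12 × 70 = 840.00, centroid at (115.00, 35.00).
flange: A = 230 × 38 = 8740.00, centroid at (115.00, 89.00).
ΣA = 9580.00 mm², ΣAx_c = 1101700.00 mm³, ΣAy_c = 807260.00 mm³.
x_c = 1101700.00/9580.00 = 115.00 mm; y_c = 807260.00/9580.00 = 84.27 mm.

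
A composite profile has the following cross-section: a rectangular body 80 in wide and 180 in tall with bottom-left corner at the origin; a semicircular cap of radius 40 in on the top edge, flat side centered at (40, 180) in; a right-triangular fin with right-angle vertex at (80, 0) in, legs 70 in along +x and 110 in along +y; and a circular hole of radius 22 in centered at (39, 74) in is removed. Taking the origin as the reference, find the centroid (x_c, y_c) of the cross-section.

rectangular body: A = 80 × 180 = 14400.00, centroid at (40.00, 90.00).
semicircular top: A = ½π·40² = 2513.27, centroid at (40.00, 196.98).
triangular fin: A = ½·70·110 = 3850.00, centroid at (103.33, 36.67).
hole: A = −π·22² = -1520.53, centroid at (39.00, 74.00).
ΣA = 19242.74 in², ΣAx_c = 1015063.60 in³, ΣAy_c = 1819703.39 in³.
x_c = 1015063.60/19242.74 = 52.75 in; y_c = 1819703.39/19242.74 = 94.57 in.

x_c = 52.75 in, y_c = 94.57 in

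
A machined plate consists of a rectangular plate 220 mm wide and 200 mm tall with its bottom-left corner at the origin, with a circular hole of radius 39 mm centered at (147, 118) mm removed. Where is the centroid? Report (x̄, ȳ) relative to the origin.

Part | A | x̄ᵢ | ȳᵢ | A·x̄ᵢ | A·ȳᵢ
plate | 44000.00 | 110.00 | 100.00 | 4840000.00 | 4400000.00
hole | -4778.36 | 147.00 | 118.00 | -702419.28 | -563846.77
Σ | 39221.64 |  |  | 4137580.72 | 3836153.23
x̄ = 4137580.72 / 39221.64 = 105.49 mm
ȳ = 3836153.23 / 39221.64 = 97.81 mm

x̄ = 105.49 mm, ȳ = 97.81 mm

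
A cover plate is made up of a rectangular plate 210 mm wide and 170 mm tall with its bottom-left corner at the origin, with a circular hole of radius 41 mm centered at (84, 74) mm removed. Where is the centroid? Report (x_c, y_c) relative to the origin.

x_c = 108.65 mm, y_c = 86.91 mm

plate: A = 210 × 170 = 35700.00, centroid at (105.00, 85.00).
hole: A = −π·41² = -5281.02, centroid at (84.00, 74.00).
ΣA = 30418.98 mm², ΣAx_c = 3304894.55 mm³, ΣAy_c = 2643704.72 mm³.
x_c = 3304894.55/30418.98 = 108.65 mm; y_c = 2643704.72/30418.98 = 86.91 mm.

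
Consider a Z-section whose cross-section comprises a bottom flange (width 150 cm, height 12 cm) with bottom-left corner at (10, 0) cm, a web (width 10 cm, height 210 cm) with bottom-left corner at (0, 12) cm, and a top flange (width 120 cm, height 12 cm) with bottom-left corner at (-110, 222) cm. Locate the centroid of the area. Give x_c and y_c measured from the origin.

Part | A | x̄ᵢ | ȳᵢ | A·x̄ᵢ | A·ȳᵢ
bottom flange | 1800.00 | 85.00 | 6.00 | 153000.00 | 10800.00
web | 2100.00 | 5.00 | 117.00 | 10500.00 | 245700.00
top flange | 1440.00 | -50.00 | 228.00 | -72000.00 | 328320.00
Σ | 5340.00 |  |  | 91500.00 | 584820.00
x_c = 91500.00 / 5340.00 = 17.13 cm
y_c = 584820.00 / 5340.00 = 109.52 cm

x_c = 17.13 cm, y_c = 109.52 cm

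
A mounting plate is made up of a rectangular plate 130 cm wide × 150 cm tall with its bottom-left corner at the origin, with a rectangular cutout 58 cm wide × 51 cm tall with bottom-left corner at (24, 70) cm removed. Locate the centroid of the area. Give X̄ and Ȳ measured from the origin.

plate: A = 130 × 150 = 19500.00, centroid at (65.00, 75.00).
hole: A = −(58 × 51) = -2958.00, centroid at (53.00, 95.50).
ΣA = 16542.00 cm²
ΣAX̄ = (19500.00)(65.00) + (-2958.00)(53.00) = 1110726.00 cm³
ΣAȲ = (19500.00)(75.00) + (-2958.00)(95.50) = 1180011.00 cm³
X̄ = 1110726.00 / 16542.00 = 67.15 cm
Ȳ = 1180011.00 / 16542.00 = 71.33 cm

X̄ = 67.15 cm, Ȳ = 71.33 cm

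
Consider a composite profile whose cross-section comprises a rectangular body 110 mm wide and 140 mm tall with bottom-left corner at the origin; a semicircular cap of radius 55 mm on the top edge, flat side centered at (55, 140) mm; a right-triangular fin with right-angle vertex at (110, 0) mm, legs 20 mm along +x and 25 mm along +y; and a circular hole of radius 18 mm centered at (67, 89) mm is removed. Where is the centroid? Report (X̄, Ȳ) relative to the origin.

X̄ = 55.17 mm, Ȳ = 91.09 mm

rectangular body: A = 110 × 140 = 15400.00, centroid at (55.00, 70.00).
semicircular top: A = ½π·55² = 4751.66, centroid at (55.00, 163.34).
triangular fin: A = ½·20·25 = 250.00, centroid at (116.67, 8.33).
hole: A = −π·18² = -1017.88, centroid at (67.00, 89.00).
ΣA = 19383.78 mm²
ΣAX̄ = (15400.00)(55.00) + (4751.66)(55.00) + (250.00)(116.67) + (-1017.88)(67.00) = 1069310.21 mm³
ΣAȲ = (15400.00)(70.00) + (4751.66)(163.34) + (250.00)(8.33) + (-1017.88)(89.00) = 1765641.28 mm³
X̄ = 1069310.21 / 19383.78 = 55.17 mm
Ȳ = 1765641.28 / 19383.78 = 91.09 mm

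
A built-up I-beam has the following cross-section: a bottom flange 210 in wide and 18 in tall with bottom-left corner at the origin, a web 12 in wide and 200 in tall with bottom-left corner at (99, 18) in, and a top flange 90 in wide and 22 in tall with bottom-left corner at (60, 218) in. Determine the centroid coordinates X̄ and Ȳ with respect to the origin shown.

X̄ = 105.00 in, Ȳ = 94.44 in

Part | A | x̄ᵢ | ȳᵢ | A·x̄ᵢ | A·ȳᵢ
bottom flange | 3780.00 | 105.00 | 9.00 | 396900.00 | 34020.00
web | 2400.00 | 105.00 | 118.00 | 252000.00 | 283200.00
top flange | 1980.00 | 105.00 | 229.00 | 207900.00 | 453420.00
Σ | 8160.00 |  |  | 856800.00 | 770640.00
X̄ = 856800.00 / 8160.00 = 105.00 in
Ȳ = 770640.00 / 8160.00 = 94.44 in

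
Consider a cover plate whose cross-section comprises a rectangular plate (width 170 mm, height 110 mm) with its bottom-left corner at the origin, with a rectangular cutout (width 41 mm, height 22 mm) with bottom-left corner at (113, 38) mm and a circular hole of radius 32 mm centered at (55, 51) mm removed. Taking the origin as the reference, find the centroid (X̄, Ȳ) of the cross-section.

X̄ = 88.62 mm, Ȳ = 56.25 mm

plate: A = 170 × 110 = 18700.00, centroid at (85.00, 55.00).
hole 1: A = −(41 × 22) = -902.00, centroid at (133.50, 49.00).
hole 2: A = −π·32² = -3216.99, centroid at (55.00, 51.00).
ΣA = 14581.01 mm²
ΣAX̄ = (18700.00)(85.00) + (-902.00)(133.50) + (-3216.99)(55.00) = 1292148.50 mm³
ΣAȲ = (18700.00)(55.00) + (-902.00)(49.00) + (-3216.99)(51.00) = 820235.47 mm³
X̄ = 1292148.50 / 14581.01 = 88.62 mm
Ȳ = 820235.47 / 14581.01 = 56.25 mm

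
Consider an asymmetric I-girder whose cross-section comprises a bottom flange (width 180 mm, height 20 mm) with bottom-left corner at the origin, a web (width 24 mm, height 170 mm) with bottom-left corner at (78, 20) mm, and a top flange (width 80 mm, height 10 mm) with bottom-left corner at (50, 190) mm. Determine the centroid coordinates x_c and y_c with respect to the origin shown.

x_c = 90.00 mm, y_c = 73.16 mm

bottom flange: A = 180 × 20 = 3600.00, centroid at (90.00, 10.00).
web: A = 24 × 170 = 4080.00, centroid at (90.00, 105.00).
top flange: A = 80 × 10 = 800.00, centroid at (90.00, 195.00).
ΣA = 8480.00 mm²
ΣAx_c = (3600.00)(90.00) + (4080.00)(90.00) + (800.00)(90.00) = 763200.00 mm³
ΣAy_c = (3600.00)(10.00) + (4080.00)(105.00) + (800.00)(195.00) = 620400.00 mm³
x_c = 763200.00 / 8480.00 = 90.00 mm
y_c = 620400.00 / 8480.00 = 73.16 mm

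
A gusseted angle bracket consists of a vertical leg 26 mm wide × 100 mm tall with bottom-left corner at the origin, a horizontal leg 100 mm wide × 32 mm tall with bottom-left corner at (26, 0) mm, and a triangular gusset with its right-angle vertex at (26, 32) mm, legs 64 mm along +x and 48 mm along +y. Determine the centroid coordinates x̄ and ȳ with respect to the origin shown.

vertical leg: A = 26 × 100 = 2600.00, centroid at (13.00, 50.00).
horizontal leg: A = 100 × 32 = 3200.00, centroid at (76.00, 16.00).
gusset: A = ½·64·48 = 1536.00, centroid at (47.33, 48.00).
ΣA = 7336.00 mm²
ΣAx̄ = (2600.00)(13.00) + (3200.00)(76.00) + (1536.00)(47.33) = 349704.00 mm³
ΣAȳ = (2600.00)(50.00) + (3200.00)(16.00) + (1536.00)(48.00) = 254928.00 mm³
x̄ = 349704.00 / 7336.00 = 47.67 mm
ȳ = 254928.00 / 7336.00 = 34.75 mm

x̄ = 47.67 mm, ȳ = 34.75 mm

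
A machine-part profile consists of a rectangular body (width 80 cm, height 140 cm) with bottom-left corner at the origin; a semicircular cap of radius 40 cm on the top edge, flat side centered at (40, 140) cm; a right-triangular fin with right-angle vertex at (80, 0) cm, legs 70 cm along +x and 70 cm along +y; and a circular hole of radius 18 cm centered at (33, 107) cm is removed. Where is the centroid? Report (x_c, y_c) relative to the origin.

x_c = 50.72 cm, y_c = 74.40 cm

rectangular body: A = 80 × 140 = 11200.00, centroid at (40.00, 70.00).
semicircular top: A = ½π·40² = 2513.27, centroid at (40.00, 156.98).
triangular fin: A = ½·70·70 = 2450.00, centroid at (103.33, 23.33).
hole: A = −π·18² = -1017.88, centroid at (33.00, 107.00).
ΣA = 15145.40 cm², ΣAx_c = 768107.72 cm³, ΣAy_c = 1126778.98 cm³.
x_c = 768107.72/15145.40 = 50.72 cm; y_c = 1126778.98/15145.40 = 74.40 cm.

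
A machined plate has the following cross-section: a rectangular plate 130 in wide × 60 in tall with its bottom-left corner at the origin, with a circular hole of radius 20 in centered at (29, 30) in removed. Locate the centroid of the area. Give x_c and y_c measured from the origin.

Part | A | x̄ᵢ | ȳᵢ | A·x̄ᵢ | A·ȳᵢ
plate | 7800.00 | 65.00 | 30.00 | 507000.00 | 234000.00
hole | -1256.64 | 29.00 | 30.00 | -36442.47 | -37699.11
Σ | 6543.36 |  |  | 470557.53 | 196300.89
x_c = 470557.53 / 6543.36 = 71.91 in
y_c = 196300.89 / 6543.36 = 30.00 in

x_c = 71.91 in, y_c = 30.00 in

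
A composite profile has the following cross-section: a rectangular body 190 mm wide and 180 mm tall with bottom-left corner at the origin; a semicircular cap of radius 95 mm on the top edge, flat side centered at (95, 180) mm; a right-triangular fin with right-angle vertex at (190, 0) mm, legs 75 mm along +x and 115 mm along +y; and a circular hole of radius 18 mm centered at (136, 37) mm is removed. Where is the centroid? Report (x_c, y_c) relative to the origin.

Part | A | x̄ᵢ | ȳᵢ | A·x̄ᵢ | A·ȳᵢ
rectangular body | 34200.00 | 95.00 | 90.00 | 3249000.00 | 3078000.00
semicircular top | 14176.44 | 95.00 | 220.32 | 1346761.50 | 3123341.97
triangular fin | 4312.50 | 215.00 | 38.33 | 927187.50 | 165312.50
hole | -1017.88 | 136.00 | 37.00 | -138431.14 | -37661.41
Σ | 51671.06 |  |  | 5384517.86 | 6328993.05
x_c = 5384517.86 / 51671.06 = 104.21 mm
y_c = 6328993.05 / 51671.06 = 122.49 mm

x_c = 104.21 mm, y_c = 122.49 mm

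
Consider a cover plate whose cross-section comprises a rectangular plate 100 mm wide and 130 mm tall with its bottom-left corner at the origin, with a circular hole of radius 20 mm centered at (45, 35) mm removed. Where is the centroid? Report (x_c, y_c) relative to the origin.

plate: A = 100 × 130 = 13000.00, centroid at (50.00, 65.00).
hole: A = −π·20² = -1256.64, centroid at (45.00, 35.00).
ΣA = 11743.36 mm², ΣAx_c = 593451.33 mm³, ΣAy_c = 801017.70 mm³.
x_c = 593451.33/11743.36 = 50.54 mm; y_c = 801017.70/11743.36 = 68.21 mm.

x_c = 50.54 mm, y_c = 68.21 mm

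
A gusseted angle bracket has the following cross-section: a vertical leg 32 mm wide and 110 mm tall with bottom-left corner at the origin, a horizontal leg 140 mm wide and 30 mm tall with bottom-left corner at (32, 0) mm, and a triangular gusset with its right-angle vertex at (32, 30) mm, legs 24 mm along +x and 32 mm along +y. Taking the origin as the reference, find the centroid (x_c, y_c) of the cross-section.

x_c = 61.71 mm, y_c = 33.59 mm

vertical leg: A = 32 × 110 = 3520.00, centroid at (16.00, 55.00).
horizontal leg: A = 140 × 30 = 4200.00, centroid at (102.00, 15.00).
gusset: A = ½·24·32 = 384.00, centroid at (40.00, 40.67).
ΣA = 8104.00 mm²
ΣAx_c = (3520.00)(16.00) + (4200.00)(102.00) + (384.00)(40.00) = 500080.00 mm³
ΣAy_c = (3520.00)(55.00) + (4200.00)(15.00) + (384.00)(40.67) = 272216.00 mm³
x_c = 500080.00 / 8104.00 = 61.71 mm
y_c = 272216.00 / 8104.00 = 33.59 mm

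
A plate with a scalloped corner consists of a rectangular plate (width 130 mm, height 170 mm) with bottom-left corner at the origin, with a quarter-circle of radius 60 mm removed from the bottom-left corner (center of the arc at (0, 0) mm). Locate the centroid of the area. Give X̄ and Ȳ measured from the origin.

Part | A | x̄ᵢ | ȳᵢ | A·x̄ᵢ | A·ȳᵢ
plate | 22100.00 | 65.00 | 85.00 | 1436500.00 | 1878500.00
removed quarter-circle | -2827.43 | 25.46 | 25.46 | -72000.00 | -72000.00
Σ | 19272.57 |  |  | 1364500.00 | 1806500.00
X̄ = 1364500.00 / 19272.57 = 70.80 mm
Ȳ = 1806500.00 / 19272.57 = 93.73 mm

X̄ = 70.80 mm, Ȳ = 93.73 mm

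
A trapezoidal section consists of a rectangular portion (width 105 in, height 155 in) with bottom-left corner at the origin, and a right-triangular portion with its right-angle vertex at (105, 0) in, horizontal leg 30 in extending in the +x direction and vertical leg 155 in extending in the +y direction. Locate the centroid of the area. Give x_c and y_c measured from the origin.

rectangular portion: A = 105 × 155 = 16275.00, centroid at (52.50, 77.50).
triangular portion: A = ½·30·155 = 2325.00, centroid at (115.00, 51.67).
ΣA = 18600.00 in²
ΣAx_c = (16275.00)(52.50) + (2325.00)(115.00) = 1121812.50 in³
ΣAy_c = (16275.00)(77.50) + (2325.00)(51.67) = 1381437.50 in³
x_c = 1121812.50 / 18600.00 = 60.31 in
y_c = 1381437.50 / 18600.00 = 74.27 in

x_c = 60.31 in, y_c = 74.27 in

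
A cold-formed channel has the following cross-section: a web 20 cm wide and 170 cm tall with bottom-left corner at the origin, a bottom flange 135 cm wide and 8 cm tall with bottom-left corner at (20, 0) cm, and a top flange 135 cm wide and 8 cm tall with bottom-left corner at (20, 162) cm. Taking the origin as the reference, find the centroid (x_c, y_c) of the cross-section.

web: A = 20 × 170 = 3400.00, centroid at (10.00, 85.00).
bottom flange: A = 135 × 8 = 1080.00, centroid at (87.50, 4.00).
top flange: A = 135 × 8 = 1080.00, centroid at (87.50, 166.00).
ΣA = 5560.00 cm², ΣAx_c = 223000.00 cm³, ΣAy_c = 472600.00 cm³.
x_c = 223000.00/5560.00 = 40.11 cm; y_c = 472600.00/5560.00 = 85.00 cm.

x_c = 40.11 cm, y_c = 85.00 cm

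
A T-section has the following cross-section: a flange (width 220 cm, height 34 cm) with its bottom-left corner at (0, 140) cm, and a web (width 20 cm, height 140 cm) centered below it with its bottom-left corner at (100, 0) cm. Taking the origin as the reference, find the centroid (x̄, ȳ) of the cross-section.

web: A = 20 × 140 = 2800.00, centroid at (110.00, 70.00).
flange: A = 220 × 34 = 7480.00, centroid at (110.00, 157.00).
ΣA = 10280.00 cm²
ΣAx̄ = (2800.00)(110.00) + (7480.00)(110.00) = 1130800.00 cm³
ΣAȳ = (2800.00)(70.00) + (7480.00)(157.00) = 1370360.00 cm³
x̄ = 1130800.00 / 10280.00 = 110.00 cm
ȳ = 1370360.00 / 10280.00 = 133.30 cm

x̄ = 110.00 cm, ȳ = 133.30 cm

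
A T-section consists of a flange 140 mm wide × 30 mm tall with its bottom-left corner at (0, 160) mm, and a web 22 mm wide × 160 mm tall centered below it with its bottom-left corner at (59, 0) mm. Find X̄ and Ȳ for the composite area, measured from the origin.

X̄ = 70.00 mm, Ȳ = 131.68 mm

web: A = 22 × 160 = 3520.00, centroid at (70.00, 80.00).
flange: A = 140 × 30 = 4200.00, centroid at (70.00, 175.00).
ΣA = 7720.00 mm², ΣAX̄ = 540400.00 mm³, ΣAȲ = 1016600.00 mm³.
X̄ = 540400.00/7720.00 = 70.00 mm; Ȳ = 1016600.00/7720.00 = 131.68 mm.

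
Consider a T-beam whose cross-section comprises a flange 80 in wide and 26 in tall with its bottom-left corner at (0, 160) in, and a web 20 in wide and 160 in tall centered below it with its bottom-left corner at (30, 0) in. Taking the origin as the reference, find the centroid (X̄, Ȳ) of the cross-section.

web: A = 20 × 160 = 3200.00, centroid at (40.00, 80.00).
flange: A = 80 × 26 = 2080.00, centroid at (40.00, 173.00).
ΣA = 5280.00 in²
ΣAX̄ = (3200.00)(40.00) + (2080.00)(40.00) = 211200.00 in³
ΣAȲ = (3200.00)(80.00) + (2080.00)(173.00) = 615840.00 in³
X̄ = 211200.00 / 5280.00 = 40.00 in
Ȳ = 615840.00 / 5280.00 = 116.64 in

X̄ = 40.00 in, Ȳ = 116.64 in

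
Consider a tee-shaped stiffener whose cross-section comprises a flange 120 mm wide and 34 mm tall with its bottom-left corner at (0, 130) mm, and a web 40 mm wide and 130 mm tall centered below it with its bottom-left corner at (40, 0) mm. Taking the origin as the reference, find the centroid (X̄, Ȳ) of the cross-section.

X̄ = 60.00 mm, Ȳ = 101.05 mm

web: A = 40 × 130 = 5200.00, centroid at (60.00, 65.00).
flange: A = 120 × 34 = 4080.00, centroid at (60.00, 147.00).
ΣA = 9280.00 mm²
ΣAX̄ = (5200.00)(60.00) + (4080.00)(60.00) = 556800.00 mm³
ΣAȲ = (5200.00)(65.00) + (4080.00)(147.00) = 937760.00 mm³
X̄ = 556800.00 / 9280.00 = 60.00 mm
Ȳ = 937760.00 / 9280.00 = 101.05 mm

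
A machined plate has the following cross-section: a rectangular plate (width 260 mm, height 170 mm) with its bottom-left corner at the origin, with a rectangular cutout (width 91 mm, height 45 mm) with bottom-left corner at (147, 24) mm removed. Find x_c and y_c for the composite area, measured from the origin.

plate: A = 260 × 170 = 44200.00, centroid at (130.00, 85.00).
hole: A = −(91 × 45) = -4095.00, centroid at (192.50, 46.50).
ΣA = 40105.00 mm²
ΣAx_c = (44200.00)(130.00) + (-4095.00)(192.50) = 4957712.50 mm³
ΣAy_c = (44200.00)(85.00) + (-4095.00)(46.50) = 3566582.50 mm³
x_c = 4957712.50 / 40105.00 = 123.62 mm
y_c = 3566582.50 / 40105.00 = 88.93 mm

x_c = 123.62 mm, y_c = 88.93 mm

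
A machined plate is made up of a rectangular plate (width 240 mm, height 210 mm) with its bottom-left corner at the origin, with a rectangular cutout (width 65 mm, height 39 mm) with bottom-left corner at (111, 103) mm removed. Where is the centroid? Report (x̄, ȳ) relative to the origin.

x̄ = 118.76 mm, ȳ = 104.07 mm

plate: A = 240 × 210 = 50400.00, centroid at (120.00, 105.00).
hole: A = −(65 × 39) = -2535.00, centroid at (143.50, 122.50).
ΣA = 47865.00 mm², ΣAx̄ = 5684227.50 mm³, ΣAȳ = 4981462.50 mm³.
x̄ = 5684227.50/47865.00 = 118.76 mm; ȳ = 4981462.50/47865.00 = 104.07 mm.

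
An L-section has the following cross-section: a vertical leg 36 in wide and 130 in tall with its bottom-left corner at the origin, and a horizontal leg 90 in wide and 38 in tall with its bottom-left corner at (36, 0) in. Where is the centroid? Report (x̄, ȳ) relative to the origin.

Part | A | x̄ᵢ | ȳᵢ | A·x̄ᵢ | A·ȳᵢ
vertical leg | 4680.00 | 18.00 | 65.00 | 84240.00 | 304200.00
horizontal leg | 3420.00 | 81.00 | 19.00 | 277020.00 | 64980.00
Σ | 8100.00 |  |  | 361260.00 | 369180.00
x̄ = 361260.00 / 8100.00 = 44.60 in
ȳ = 369180.00 / 8100.00 = 45.58 in

x̄ = 44.60 in, ȳ = 45.58 in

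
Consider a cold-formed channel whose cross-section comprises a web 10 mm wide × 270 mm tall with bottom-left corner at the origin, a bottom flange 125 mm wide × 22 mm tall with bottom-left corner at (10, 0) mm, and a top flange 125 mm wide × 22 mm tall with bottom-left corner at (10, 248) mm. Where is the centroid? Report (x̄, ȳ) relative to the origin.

x̄ = 50.27 mm, ȳ = 135.00 mm

web: A = 10 × 270 = 2700.00, centroid at (5.00, 135.00).
bottom flange: A = 125 × 22 = 2750.00, centroid at (72.50, 11.00).
top flange: A = 125 × 22 = 2750.00, centroid at (72.50, 259.00).
ΣA = 8200.00 mm²
ΣAx̄ = (2700.00)(5.00) + (2750.00)(72.50) + (2750.00)(72.50) = 412250.00 mm³
ΣAȳ = (2700.00)(135.00) + (2750.00)(11.00) + (2750.00)(259.00) = 1107000.00 mm³
x̄ = 412250.00 / 8200.00 = 50.27 mm
ȳ = 1107000.00 / 8200.00 = 135.00 mm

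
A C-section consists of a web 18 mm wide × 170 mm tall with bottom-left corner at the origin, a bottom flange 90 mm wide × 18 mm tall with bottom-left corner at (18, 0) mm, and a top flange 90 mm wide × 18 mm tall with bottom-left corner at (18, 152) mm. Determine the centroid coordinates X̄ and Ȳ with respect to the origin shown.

X̄ = 36.77 mm, Ȳ = 85.00 mm

web: A = 18 × 170 = 3060.00, centroid at (9.00, 85.00).
bottom flange: A = 90 × 18 = 1620.00, centroid at (63.00, 9.00).
top flange: A = 90 × 18 = 1620.00, centroid at (63.00, 161.00).
ΣA = 6300.00 mm²
ΣAX̄ = (3060.00)(9.00) + (1620.00)(63.00) + (1620.00)(63.00) = 231660.00 mm³
ΣAȲ = (3060.00)(85.00) + (1620.00)(9.00) + (1620.00)(161.00) = 535500.00 mm³
X̄ = 231660.00 / 6300.00 = 36.77 mm
Ȳ = 535500.00 / 6300.00 = 85.00 mm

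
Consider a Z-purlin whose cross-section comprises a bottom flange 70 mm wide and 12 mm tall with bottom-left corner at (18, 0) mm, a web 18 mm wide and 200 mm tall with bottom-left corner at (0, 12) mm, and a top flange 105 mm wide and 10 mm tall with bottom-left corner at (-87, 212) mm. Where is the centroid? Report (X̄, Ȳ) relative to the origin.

bottom flange: A = 70 × 12 = 840.00, centroid at (53.00, 6.00).
web: A = 18 × 200 = 3600.00, centroid at (9.00, 112.00).
top flange: A = 105 × 10 = 1050.00, centroid at (-34.50, 217.00).
ΣA = 5490.00 mm², ΣAX̄ = 40695.00 mm³, ΣAȲ = 636090.00 mm³.
X̄ = 40695.00/5490.00 = 7.41 mm; Ȳ = 636090.00/5490.00 = 115.86 mm.

X̄ = 7.41 mm, Ȳ = 115.86 mm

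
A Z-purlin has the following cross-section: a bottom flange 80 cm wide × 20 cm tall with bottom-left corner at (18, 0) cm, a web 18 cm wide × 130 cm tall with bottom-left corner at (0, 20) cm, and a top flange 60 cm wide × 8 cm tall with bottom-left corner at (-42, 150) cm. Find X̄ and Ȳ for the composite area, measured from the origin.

X̄ = 24.46 cm, Ȳ = 65.34 cm

bottom flange: A = 80 × 20 = 1600.00, centroid at (58.00, 10.00).
web: A = 18 × 130 = 2340.00, centroid at (9.00, 85.00).
top flange: A = 60 × 8 = 480.00, centroid at (-12.00, 154.00).
ΣA = 4420.00 cm²
ΣAX̄ = (1600.00)(58.00) + (2340.00)(9.00) + (480.00)(-12.00) = 108100.00 cm³
ΣAȲ = (1600.00)(10.00) + (2340.00)(85.00) + (480.00)(154.00) = 288820.00 cm³
X̄ = 108100.00 / 4420.00 = 24.46 cm
Ȳ = 288820.00 / 4420.00 = 65.34 cm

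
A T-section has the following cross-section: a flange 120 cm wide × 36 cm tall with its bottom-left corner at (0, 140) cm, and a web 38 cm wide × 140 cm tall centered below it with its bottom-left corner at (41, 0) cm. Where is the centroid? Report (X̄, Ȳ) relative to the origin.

X̄ = 60.00 cm, Ȳ = 109.44 cm

web: A = 38 × 140 = 5320.00, centroid at (60.00, 70.00).
flange: A = 120 × 36 = 4320.00, centroid at (60.00, 158.00).
ΣA = 9640.00 cm², ΣAX̄ = 578400.00 cm³, ΣAȲ = 1054960.00 cm³.
X̄ = 578400.00/9640.00 = 60.00 cm; Ȳ = 1054960.00/9640.00 = 109.44 cm.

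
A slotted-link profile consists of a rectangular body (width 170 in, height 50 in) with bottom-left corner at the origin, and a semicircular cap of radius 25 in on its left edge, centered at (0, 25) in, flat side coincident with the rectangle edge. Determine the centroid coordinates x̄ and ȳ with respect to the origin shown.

rectangular body: A = 170 × 50 = 8500.00, centroid at (85.00, 25.00).
semicircular end: A = ½π·25² = 981.75, centroid at (-10.61, 25.00).
ΣA = 9481.75 in², ΣAx̄ = 712083.33 in³, ΣAȳ = 237043.69 in³.
x̄ = 712083.33/9481.75 = 75.10 in; ȳ = 237043.69/9481.75 = 25.00 in.

x̄ = 75.10 in, ȳ = 25.00 in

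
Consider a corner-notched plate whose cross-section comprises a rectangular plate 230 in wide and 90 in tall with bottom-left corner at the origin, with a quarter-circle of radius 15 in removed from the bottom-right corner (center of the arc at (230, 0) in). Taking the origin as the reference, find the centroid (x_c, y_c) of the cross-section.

plate: A = 230 × 90 = 20700.00, centroid at (115.00, 45.00).
removed quarter-circle: A = −¼π·15² = -176.71, centroid at (223.63, 6.37).
ΣA = 20523.29 in²
ΣAx_c = (20700.00)(115.00) + (-176.71)(223.63) = 2340980.65 in³
ΣAy_c = (20700.00)(45.00) + (-176.71)(6.37) = 930375.00 in³
x_c = 2340980.65 / 20523.29 = 114.06 in
y_c = 930375.00 / 20523.29 = 45.33 in

x_c = 114.06 in, y_c = 45.33 in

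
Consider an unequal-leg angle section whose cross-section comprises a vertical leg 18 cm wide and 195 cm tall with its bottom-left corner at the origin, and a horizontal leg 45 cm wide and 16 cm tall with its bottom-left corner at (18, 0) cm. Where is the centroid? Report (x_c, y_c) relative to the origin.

Part | A | x̄ᵢ | ȳᵢ | A·x̄ᵢ | A·ȳᵢ
vertical leg | 3510.00 | 9.00 | 97.50 | 31590.00 | 342225.00
horizontal leg | 720.00 | 40.50 | 8.00 | 29160.00 | 5760.00
Σ | 4230.00 |  |  | 60750.00 | 347985.00
x_c = 60750.00 / 4230.00 = 14.36 cm
y_c = 347985.00 / 4230.00 = 82.27 cm

x_c = 14.36 cm, y_c = 82.27 cm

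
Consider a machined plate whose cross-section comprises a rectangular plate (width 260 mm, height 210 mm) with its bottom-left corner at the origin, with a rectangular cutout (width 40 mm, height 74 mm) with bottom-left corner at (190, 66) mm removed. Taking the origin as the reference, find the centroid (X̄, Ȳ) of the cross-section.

plate: A = 260 × 210 = 54600.00, centroid at (130.00, 105.00).
hole: A = −(40 × 74) = -2960.00, centroid at (210.00, 103.00).
ΣA = 51640.00 mm², ΣAX̄ = 6476400.00 mm³, ΣAȲ = 5428120.00 mm³.
X̄ = 6476400.00/51640.00 = 125.41 mm; Ȳ = 5428120.00/51640.00 = 105.11 mm.

X̄ = 125.41 mm, Ȳ = 105.11 mm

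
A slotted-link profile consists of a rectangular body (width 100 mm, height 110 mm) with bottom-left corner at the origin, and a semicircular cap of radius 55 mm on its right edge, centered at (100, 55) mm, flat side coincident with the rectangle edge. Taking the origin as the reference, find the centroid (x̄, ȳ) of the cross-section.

rectangular body: A = 100 × 110 = 11000.00, centroid at (50.00, 55.00).
semicircular end: A = ½π·55² = 4751.66, centroid at (123.34, 55.00).
ΣA = 15751.66 mm², ΣAx̄ = 1136082.56 mm³, ΣAȳ = 866341.24 mm³.
x̄ = 1136082.56/15751.66 = 72.12 mm; ȳ = 866341.24/15751.66 = 55.00 mm.

x̄ = 72.12 mm, ȳ = 55.00 mm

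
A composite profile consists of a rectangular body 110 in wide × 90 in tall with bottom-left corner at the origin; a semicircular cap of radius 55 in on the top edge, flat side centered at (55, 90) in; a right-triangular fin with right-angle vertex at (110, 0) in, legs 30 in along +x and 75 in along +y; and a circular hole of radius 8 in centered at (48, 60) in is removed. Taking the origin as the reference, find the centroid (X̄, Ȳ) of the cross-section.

X̄ = 59.79 in, Ȳ = 64.21 in

Part | A | x̄ᵢ | ȳᵢ | A·x̄ᵢ | A·ȳᵢ
rectangular body | 9900.00 | 55.00 | 45.00 | 544500.00 | 445500.00
semicircular top | 4751.66 | 55.00 | 113.34 | 261341.24 | 538565.97
triangular fin | 1125.00 | 120.00 | 25.00 | 135000.00 | 28125.00
hole | -201.06 | 48.00 | 60.00 | -9650.97 | -12063.72
Σ | 15575.60 |  |  | 931190.27 | 1000127.25
X̄ = 931190.27 / 15575.60 = 59.79 in
Ȳ = 1000127.25 / 15575.60 = 64.21 in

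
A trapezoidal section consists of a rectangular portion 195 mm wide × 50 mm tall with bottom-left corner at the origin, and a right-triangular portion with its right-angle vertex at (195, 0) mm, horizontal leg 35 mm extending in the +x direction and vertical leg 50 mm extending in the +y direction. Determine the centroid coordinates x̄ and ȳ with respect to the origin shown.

rectangular portion: A = 195 × 50 = 9750.00, centroid at (97.50, 25.00).
triangular portion: A = ½·35·50 = 875.00, centroid at (206.67, 16.67).
ΣA = 10625.00 mm², ΣAx̄ = 1131458.33 mm³, ΣAȳ = 258333.33 mm³.
x̄ = 1131458.33/10625.00 = 106.49 mm; ȳ = 258333.33/10625.00 = 24.31 mm.

x̄ = 106.49 mm, ȳ = 24.31 mm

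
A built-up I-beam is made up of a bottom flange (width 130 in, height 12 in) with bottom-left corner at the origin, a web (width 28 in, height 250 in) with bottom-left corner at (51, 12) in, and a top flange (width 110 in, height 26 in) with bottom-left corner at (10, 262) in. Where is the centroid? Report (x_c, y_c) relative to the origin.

x_c = 65.00 in, y_c = 153.67 in

Part | A | x̄ᵢ | ȳᵢ | A·x̄ᵢ | A·ȳᵢ
bottom flange | 1560.00 | 65.00 | 6.00 | 101400.00 | 9360.00
web | 7000.00 | 65.00 | 137.00 | 455000.00 | 959000.00
top flange | 2860.00 | 65.00 | 275.00 | 185900.00 | 786500.00
Σ | 11420.00 |  |  | 742300.00 | 1754860.00
x_c = 742300.00 / 11420.00 = 65.00 in
y_c = 1754860.00 / 11420.00 = 153.67 in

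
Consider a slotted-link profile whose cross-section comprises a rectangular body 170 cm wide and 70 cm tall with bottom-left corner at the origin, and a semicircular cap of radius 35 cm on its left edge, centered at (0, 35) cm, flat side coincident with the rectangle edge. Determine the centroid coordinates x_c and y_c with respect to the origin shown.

x_c = 71.10 cm, y_c = 35.00 cm

Part | A | x̄ᵢ | ȳᵢ | A·x̄ᵢ | A·ȳᵢ
rectangular body | 11900.00 | 85.00 | 35.00 | 1011500.00 | 416500.00
semicircular end | 1924.23 | -14.85 | 35.00 | -28583.33 | 67347.89
Σ | 13824.23 |  |  | 982916.67 | 483847.89
x_c = 982916.67 / 13824.23 = 71.10 cm
y_c = 483847.89 / 13824.23 = 35.00 cm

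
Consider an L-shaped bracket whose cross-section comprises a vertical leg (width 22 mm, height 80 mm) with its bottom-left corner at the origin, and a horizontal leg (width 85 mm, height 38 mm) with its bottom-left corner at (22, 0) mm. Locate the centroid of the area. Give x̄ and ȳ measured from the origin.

vertical leg: A = 22 × 80 = 1760.00, centroid at (11.00, 40.00).
horizontal leg: A = 85 × 38 = 3230.00, centroid at (64.50, 19.00).
ΣA = 4990.00 mm²
ΣAx̄ = (1760.00)(11.00) + (3230.00)(64.50) = 227695.00 mm³
ΣAȳ = (1760.00)(40.00) + (3230.00)(19.00) = 131770.00 mm³
x̄ = 227695.00 / 4990.00 = 45.63 mm
ȳ = 131770.00 / 4990.00 = 26.41 mm

x̄ = 45.63 mm, ȳ = 26.41 mm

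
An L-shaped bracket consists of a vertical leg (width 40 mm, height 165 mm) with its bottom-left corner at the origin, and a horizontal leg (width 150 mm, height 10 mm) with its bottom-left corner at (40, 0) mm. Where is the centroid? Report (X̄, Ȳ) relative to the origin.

Part | A | x̄ᵢ | ȳᵢ | A·x̄ᵢ | A·ȳᵢ
vertical leg | 6600.00 | 20.00 | 82.50 | 132000.00 | 544500.00
horizontal leg | 1500.00 | 115.00 | 5.00 | 172500.00 | 7500.00
Σ | 8100.00 |  |  | 304500.00 | 552000.00
X̄ = 304500.00 / 8100.00 = 37.59 mm
Ȳ = 552000.00 / 8100.00 = 68.15 mm

X̄ = 37.59 mm, Ȳ = 68.15 mm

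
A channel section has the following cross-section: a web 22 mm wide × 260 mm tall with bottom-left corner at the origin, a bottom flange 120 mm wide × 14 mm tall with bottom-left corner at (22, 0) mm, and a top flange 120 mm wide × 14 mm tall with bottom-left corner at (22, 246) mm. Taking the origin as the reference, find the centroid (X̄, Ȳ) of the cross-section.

X̄ = 37.27 mm, Ȳ = 130.00 mm

Part | A | x̄ᵢ | ȳᵢ | A·x̄ᵢ | A·ȳᵢ
web | 5720.00 | 11.00 | 130.00 | 62920.00 | 743600.00
bottom flange | 1680.00 | 82.00 | 7.00 | 137760.00 | 11760.00
top flange | 1680.00 | 82.00 | 253.00 | 137760.00 | 425040.00
Σ | 9080.00 |  |  | 338440.00 | 1180400.00
X̄ = 338440.00 / 9080.00 = 37.27 mm
Ȳ = 1180400.00 / 9080.00 = 130.00 mm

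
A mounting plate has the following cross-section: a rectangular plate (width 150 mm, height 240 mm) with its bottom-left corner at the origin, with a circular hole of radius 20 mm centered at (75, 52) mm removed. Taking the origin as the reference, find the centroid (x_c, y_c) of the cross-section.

Part | A | x̄ᵢ | ȳᵢ | A·x̄ᵢ | A·ȳᵢ
plate | 36000.00 | 75.00 | 120.00 | 2700000.00 | 4320000.00
hole | -1256.64 | 75.00 | 52.00 | -94247.78 | -65345.13
Σ | 34743.36 |  |  | 2605752.22 | 4254654.87
x_c = 2605752.22 / 34743.36 = 75.00 mm
y_c = 4254654.87 / 34743.36 = 122.46 mm

x_c = 75.00 mm, y_c = 122.46 mm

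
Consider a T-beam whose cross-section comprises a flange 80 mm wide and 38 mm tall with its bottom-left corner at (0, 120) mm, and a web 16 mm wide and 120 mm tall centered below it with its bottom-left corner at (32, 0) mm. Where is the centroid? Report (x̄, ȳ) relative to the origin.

web: A = 16 × 120 = 1920.00, centroid at (40.00, 60.00).
flange: A = 80 × 38 = 3040.00, centroid at (40.00, 139.00).
ΣA = 4960.00 mm², ΣAx̄ = 198400.00 mm³, ΣAȳ = 537760.00 mm³.
x̄ = 198400.00/4960.00 = 40.00 mm; ȳ = 537760.00/4960.00 = 108.42 mm.

x̄ = 40.00 mm, ȳ = 108.42 mm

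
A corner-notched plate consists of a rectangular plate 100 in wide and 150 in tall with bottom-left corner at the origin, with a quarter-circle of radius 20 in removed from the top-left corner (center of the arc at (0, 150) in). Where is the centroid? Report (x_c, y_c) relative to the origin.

x_c = 50.89 in, y_c = 73.58 in

plate: A = 100 × 150 = 15000.00, centroid at (50.00, 75.00).
removed quarter-circle: A = −¼π·20² = -314.16, centroid at (8.49, 141.51).
ΣA = 14685.84 in²
ΣAx_c = (15000.00)(50.00) + (-314.16)(8.49) = 747333.33 in³
ΣAy_c = (15000.00)(75.00) + (-314.16)(141.51) = 1080542.78 in³
x_c = 747333.33 / 14685.84 = 50.89 in
y_c = 1080542.78 / 14685.84 = 73.58 in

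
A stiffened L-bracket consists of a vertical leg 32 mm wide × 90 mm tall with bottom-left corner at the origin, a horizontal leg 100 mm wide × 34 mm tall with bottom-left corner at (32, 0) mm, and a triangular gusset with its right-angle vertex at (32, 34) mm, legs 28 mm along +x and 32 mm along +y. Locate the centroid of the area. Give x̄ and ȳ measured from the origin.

x̄ = 51.04 mm, ȳ = 30.83 mm

vertical leg: A = 32 × 90 = 2880.00, centroid at (16.00, 45.00).
horizontal leg: A = 100 × 34 = 3400.00, centroid at (82.00, 17.00).
gusset: A = ½·28·32 = 448.00, centroid at (41.33, 44.67).
ΣA = 6728.00 mm²
ΣAx̄ = (2880.00)(16.00) + (3400.00)(82.00) + (448.00)(41.33) = 343397.33 mm³
ΣAȳ = (2880.00)(45.00) + (3400.00)(17.00) + (448.00)(44.67) = 207410.67 mm³
x̄ = 343397.33 / 6728.00 = 51.04 mm
ȳ = 207410.67 / 6728.00 = 30.83 mm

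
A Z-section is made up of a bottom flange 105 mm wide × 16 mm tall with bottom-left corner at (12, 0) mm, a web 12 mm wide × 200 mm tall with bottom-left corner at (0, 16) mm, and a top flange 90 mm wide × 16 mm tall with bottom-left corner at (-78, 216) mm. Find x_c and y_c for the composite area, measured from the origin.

x_c = 13.63 mm, y_c = 111.30 mm

Part | A | x̄ᵢ | ȳᵢ | A·x̄ᵢ | A·ȳᵢ
bottom flange | 1680.00 | 64.50 | 8.00 | 108360.00 | 13440.00
web | 2400.00 | 6.00 | 116.00 | 14400.00 | 278400.00
top flange | 1440.00 | -33.00 | 224.00 | -47520.00 | 322560.00
Σ | 5520.00 |  |  | 75240.00 | 614400.00
x_c = 75240.00 / 5520.00 = 13.63 mm
y_c = 614400.00 / 5520.00 = 111.30 mm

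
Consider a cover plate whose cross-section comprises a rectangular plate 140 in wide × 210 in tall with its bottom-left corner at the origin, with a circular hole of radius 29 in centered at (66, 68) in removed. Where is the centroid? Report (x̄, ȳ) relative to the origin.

x̄ = 70.39 in, ȳ = 108.65 in

plate: A = 140 × 210 = 29400.00, centroid at (70.00, 105.00).
hole: A = −π·29² = -2642.08, centroid at (66.00, 68.00).
ΣA = 26757.92 in², ΣAx̄ = 1883622.76 in³, ΣAȳ = 2907338.60 in³.
x̄ = 1883622.76/26757.92 = 70.39 in; ȳ = 2907338.60/26757.92 = 108.65 in.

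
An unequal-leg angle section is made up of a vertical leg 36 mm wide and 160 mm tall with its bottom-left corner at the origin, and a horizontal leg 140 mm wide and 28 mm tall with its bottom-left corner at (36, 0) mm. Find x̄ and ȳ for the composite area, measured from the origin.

vertical leg: A = 36 × 160 = 5760.00, centroid at (18.00, 80.00).
horizontal leg: A = 140 × 28 = 3920.00, centroid at (106.00, 14.00).
ΣA = 9680.00 mm²
ΣAx̄ = (5760.00)(18.00) + (3920.00)(106.00) = 519200.00 mm³
ΣAȳ = (5760.00)(80.00) + (3920.00)(14.00) = 515680.00 mm³
x̄ = 519200.00 / 9680.00 = 53.64 mm
ȳ = 515680.00 / 9680.00 = 53.27 mm

x̄ = 53.64 mm, ȳ = 53.27 mm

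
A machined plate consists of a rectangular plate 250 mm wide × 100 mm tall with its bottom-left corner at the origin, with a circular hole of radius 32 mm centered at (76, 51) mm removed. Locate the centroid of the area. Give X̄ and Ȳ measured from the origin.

Part | A | x̄ᵢ | ȳᵢ | A·x̄ᵢ | A·ȳᵢ
plate | 25000.00 | 125.00 | 50.00 | 3125000.00 | 1250000.00
hole | -3216.99 | 76.00 | 51.00 | -244491.31 | -164066.53
Σ | 21783.01 |  |  | 2880508.69 | 1085933.47
X̄ = 2880508.69 / 21783.01 = 132.24 mm
Ȳ = 1085933.47 / 21783.01 = 49.85 mm

X̄ = 132.24 mm, Ȳ = 49.85 mm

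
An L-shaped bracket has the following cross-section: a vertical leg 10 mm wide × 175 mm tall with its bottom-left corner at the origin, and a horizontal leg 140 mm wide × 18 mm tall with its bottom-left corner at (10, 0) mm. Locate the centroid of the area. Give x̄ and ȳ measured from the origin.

vertical leg: A = 10 × 175 = 1750.00, centroid at (5.00, 87.50).
horizontal leg: A = 140 × 18 = 2520.00, centroid at (80.00, 9.00).
ΣA = 4270.00 mm², ΣAx̄ = 210350.00 mm³, ΣAȳ = 175805.00 mm³.
x̄ = 210350.00/4270.00 = 49.26 mm; ȳ = 175805.00/4270.00 = 41.17 mm.

x̄ = 49.26 mm, ȳ = 41.17 mm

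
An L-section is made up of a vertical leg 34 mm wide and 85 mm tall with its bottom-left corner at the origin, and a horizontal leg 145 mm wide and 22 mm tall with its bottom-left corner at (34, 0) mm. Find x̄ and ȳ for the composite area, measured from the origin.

x̄ = 63.96 mm, ȳ = 25.97 mm

Part | A | x̄ᵢ | ȳᵢ | A·x̄ᵢ | A·ȳᵢ
vertical leg | 2890.00 | 17.00 | 42.50 | 49130.00 | 122825.00
horizontal leg | 3190.00 | 106.50 | 11.00 | 339735.00 | 35090.00
Σ | 6080.00 |  |  | 388865.00 | 157915.00
x̄ = 388865.00 / 6080.00 = 63.96 mm
ȳ = 157915.00 / 6080.00 = 25.97 mm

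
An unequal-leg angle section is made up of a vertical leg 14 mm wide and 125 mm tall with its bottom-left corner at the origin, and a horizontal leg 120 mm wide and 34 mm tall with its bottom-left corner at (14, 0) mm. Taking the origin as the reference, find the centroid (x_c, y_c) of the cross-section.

x_c = 53.89 mm, y_c = 30.66 mm

vertical leg: A = 14 × 125 = 1750.00, centroid at (7.00, 62.50).
horizontal leg: A = 120 × 34 = 4080.00, centroid at (74.00, 17.00).
ΣA = 5830.00 mm²
ΣAx_c = (1750.00)(7.00) + (4080.00)(74.00) = 314170.00 mm³
ΣAy_c = (1750.00)(62.50) + (4080.00)(17.00) = 178735.00 mm³
x_c = 314170.00 / 5830.00 = 53.89 mm
y_c = 178735.00 / 5830.00 = 30.66 mm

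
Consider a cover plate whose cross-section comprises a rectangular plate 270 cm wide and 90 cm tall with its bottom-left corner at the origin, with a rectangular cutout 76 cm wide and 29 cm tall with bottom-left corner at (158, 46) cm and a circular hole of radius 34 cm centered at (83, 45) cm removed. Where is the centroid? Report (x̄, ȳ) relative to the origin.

x̄ = 137.95 cm, ȳ = 43.15 cm

plate: A = 270 × 90 = 24300.00, centroid at (135.00, 45.00).
hole 1: A = −(76 × 29) = -2204.00, centroid at (196.00, 60.50).
hole 2: A = −π·34² = -3631.68, centroid at (83.00, 45.00).
ΣA = 18464.32 cm²
ΣAx̄ = (24300.00)(135.00) + (-2204.00)(196.00) + (-3631.68)(83.00) = 2547086.47 cm³
ΣAȳ = (24300.00)(45.00) + (-2204.00)(60.50) + (-3631.68)(45.00) = 796732.35 cm³
x̄ = 2547086.47 / 18464.32 = 137.95 cm
ȳ = 796732.35 / 18464.32 = 43.15 cm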